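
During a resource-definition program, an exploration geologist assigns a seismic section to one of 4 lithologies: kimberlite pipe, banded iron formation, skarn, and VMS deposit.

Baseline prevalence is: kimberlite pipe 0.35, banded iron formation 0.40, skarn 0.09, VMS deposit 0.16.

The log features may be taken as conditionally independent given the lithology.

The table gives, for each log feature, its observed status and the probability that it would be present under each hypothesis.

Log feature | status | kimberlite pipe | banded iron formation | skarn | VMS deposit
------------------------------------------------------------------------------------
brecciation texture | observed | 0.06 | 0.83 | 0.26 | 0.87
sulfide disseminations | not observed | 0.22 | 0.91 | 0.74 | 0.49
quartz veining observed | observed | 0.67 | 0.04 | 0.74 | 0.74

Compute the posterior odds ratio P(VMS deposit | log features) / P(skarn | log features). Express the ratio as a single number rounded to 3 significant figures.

Unnormalized posterior weight (prior times the log feature likelihoods) for each of the two hypotheses (using 1 − P(present | H) for each absent log feature):
  VMS deposit: 0.16 × 0.87 × (1 − 0.49) × 0.74 = 0.052534
  skarn: 0.09 × 0.26 × (1 − 0.74) × 0.74 = 0.0045022
Posterior odds = 0.052534 / 0.0045022 ≈ 11.7.

11.7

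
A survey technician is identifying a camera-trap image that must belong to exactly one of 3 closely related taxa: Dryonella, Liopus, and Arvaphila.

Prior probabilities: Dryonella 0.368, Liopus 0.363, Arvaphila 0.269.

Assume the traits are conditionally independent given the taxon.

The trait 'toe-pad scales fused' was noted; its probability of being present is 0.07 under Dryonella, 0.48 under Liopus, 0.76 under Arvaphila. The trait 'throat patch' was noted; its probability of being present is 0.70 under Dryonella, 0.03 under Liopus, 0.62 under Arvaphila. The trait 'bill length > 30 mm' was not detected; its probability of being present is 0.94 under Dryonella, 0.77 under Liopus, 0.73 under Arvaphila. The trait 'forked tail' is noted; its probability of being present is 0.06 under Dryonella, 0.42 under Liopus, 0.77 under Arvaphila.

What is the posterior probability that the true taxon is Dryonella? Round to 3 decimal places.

0.002

Multiply each prior by the joint likelihood of the trait pattern (using 1 − P(present | H) for each absent trait):
  Dryonella: 0.368 × 0.07 × 0.70 × (1 − 0.94) × 0.06 = 6.4915e-05
  Liopus: 0.363 × 0.48 × 0.03 × (1 − 0.77) × 0.42 = 0.00050495
  Arvaphila: 0.269 × 0.76 × 0.62 × (1 − 0.73) × 0.77 = 0.026352
Normalizing constant Z = 6.4915e-05 + 0.00050495 + 0.026352 = 0.026922.
P(Dryonella | evidence) = 6.4915e-05 / 0.026922 ≈ 0.002.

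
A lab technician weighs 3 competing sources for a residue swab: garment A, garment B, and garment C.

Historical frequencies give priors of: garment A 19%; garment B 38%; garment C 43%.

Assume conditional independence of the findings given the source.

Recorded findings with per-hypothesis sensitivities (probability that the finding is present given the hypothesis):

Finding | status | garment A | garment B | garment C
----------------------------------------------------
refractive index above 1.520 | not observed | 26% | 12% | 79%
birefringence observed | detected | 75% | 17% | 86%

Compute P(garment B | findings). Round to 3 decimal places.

For each hypothesis, the unnormalized posterior weight is prior × product of the finding likelihoods (using 1 − P(present | H) for each absent finding):
  garment A: 0.19 × (1 − 0.26) × 0.75 = 0.10545
  garment B: 0.38 × (1 − 0.12) × 0.17 = 0.056848
  garment C: 0.43 × (1 − 0.79) × 0.86 = 0.077658
Marginal likelihood of the evidence = 0.23996.
P(garment B | evidence) = 0.056848 / 0.23996 ≈ 0.237.

0.237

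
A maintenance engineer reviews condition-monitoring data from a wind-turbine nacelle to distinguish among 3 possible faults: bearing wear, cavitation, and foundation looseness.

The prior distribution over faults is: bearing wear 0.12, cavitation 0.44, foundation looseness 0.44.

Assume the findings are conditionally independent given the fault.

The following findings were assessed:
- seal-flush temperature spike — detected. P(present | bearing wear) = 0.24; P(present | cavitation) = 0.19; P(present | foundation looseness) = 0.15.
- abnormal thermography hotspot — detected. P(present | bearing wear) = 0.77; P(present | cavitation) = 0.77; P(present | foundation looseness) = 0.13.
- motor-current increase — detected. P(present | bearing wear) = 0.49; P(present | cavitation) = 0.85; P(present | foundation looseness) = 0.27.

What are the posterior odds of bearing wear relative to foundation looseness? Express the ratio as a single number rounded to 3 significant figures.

4.69

The normalizing constant cancels in an odds ratio, so compute prior × likelihood for the two hypotheses only:
  bearing wear: 0.12 × 0.24 × 0.77 × 0.49 = 0.010866
  foundation looseness: 0.44 × 0.15 × 0.13 × 0.27 = 0.0023166
Posterior odds = 0.010866 / 0.0023166 ≈ 4.69.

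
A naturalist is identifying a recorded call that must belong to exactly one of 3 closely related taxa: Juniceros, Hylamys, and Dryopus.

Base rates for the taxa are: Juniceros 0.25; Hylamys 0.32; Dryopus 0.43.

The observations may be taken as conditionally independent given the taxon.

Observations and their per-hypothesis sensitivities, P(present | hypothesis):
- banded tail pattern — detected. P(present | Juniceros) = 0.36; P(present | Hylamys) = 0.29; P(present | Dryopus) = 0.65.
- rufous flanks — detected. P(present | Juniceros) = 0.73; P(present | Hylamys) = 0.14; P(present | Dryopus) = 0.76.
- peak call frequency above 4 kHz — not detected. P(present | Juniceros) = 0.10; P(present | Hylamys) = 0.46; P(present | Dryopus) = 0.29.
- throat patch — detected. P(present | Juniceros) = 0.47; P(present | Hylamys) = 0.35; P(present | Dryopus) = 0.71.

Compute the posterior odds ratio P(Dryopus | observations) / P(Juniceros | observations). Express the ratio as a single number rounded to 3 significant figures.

The normalizing constant cancels in an odds ratio, so compute prior × likelihood for the two hypotheses only (using 1 − P(present | H) for each absent observation):
  Dryopus: 0.43 × 0.65 × 0.76 × (1 − 0.29) × 0.71 = 0.10708
  Juniceros: 0.25 × 0.36 × 0.73 × (1 − 0.10) × 0.47 = 0.027791
Posterior odds = 0.10708 / 0.027791 ≈ 3.85.

3.85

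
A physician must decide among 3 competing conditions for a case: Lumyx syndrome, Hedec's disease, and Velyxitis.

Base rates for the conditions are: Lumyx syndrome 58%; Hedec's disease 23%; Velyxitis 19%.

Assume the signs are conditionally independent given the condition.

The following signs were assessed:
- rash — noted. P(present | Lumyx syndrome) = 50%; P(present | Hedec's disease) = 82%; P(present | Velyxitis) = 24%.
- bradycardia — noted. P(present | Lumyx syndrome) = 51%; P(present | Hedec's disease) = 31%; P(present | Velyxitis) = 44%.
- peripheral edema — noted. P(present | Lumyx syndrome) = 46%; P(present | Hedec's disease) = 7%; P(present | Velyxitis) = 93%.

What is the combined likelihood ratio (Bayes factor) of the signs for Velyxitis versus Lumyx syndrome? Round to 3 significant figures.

0.837

The Bayes factor is the ratio of the joint likelihoods of the sign pattern under the two hypotheses.
  Velyxitis: 0.24 × 0.44 × 0.93 = 0.098208
  Lumyx syndrome: 0.50 × 0.51 × 0.46 = 0.1173
Bayes factor = 0.098208 / 0.1173 ≈ 0.837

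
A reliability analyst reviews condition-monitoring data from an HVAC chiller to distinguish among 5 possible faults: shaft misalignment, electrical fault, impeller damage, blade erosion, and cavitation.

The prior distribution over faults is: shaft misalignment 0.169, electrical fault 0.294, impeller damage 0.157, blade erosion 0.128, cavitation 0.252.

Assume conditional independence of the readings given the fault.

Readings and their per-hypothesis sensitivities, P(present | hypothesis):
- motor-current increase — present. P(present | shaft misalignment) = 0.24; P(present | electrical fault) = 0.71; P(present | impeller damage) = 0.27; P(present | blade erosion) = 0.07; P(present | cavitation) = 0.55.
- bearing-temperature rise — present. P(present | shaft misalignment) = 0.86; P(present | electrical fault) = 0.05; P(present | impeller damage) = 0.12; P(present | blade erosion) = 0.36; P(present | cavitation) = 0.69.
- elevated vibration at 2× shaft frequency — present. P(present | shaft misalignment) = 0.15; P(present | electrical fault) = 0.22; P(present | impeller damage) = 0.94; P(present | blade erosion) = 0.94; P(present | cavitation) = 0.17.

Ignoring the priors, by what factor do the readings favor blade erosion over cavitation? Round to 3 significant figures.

The Bayes factor is the ratio of the joint likelihoods of the reading pattern under the two hypotheses.
  blade erosion: 0.07 × 0.36 × 0.94 = 0.023688
  cavitation: 0.55 × 0.69 × 0.17 = 0.064515
Bayes factor = 0.023688 / 0.064515 ≈ 0.367

0.367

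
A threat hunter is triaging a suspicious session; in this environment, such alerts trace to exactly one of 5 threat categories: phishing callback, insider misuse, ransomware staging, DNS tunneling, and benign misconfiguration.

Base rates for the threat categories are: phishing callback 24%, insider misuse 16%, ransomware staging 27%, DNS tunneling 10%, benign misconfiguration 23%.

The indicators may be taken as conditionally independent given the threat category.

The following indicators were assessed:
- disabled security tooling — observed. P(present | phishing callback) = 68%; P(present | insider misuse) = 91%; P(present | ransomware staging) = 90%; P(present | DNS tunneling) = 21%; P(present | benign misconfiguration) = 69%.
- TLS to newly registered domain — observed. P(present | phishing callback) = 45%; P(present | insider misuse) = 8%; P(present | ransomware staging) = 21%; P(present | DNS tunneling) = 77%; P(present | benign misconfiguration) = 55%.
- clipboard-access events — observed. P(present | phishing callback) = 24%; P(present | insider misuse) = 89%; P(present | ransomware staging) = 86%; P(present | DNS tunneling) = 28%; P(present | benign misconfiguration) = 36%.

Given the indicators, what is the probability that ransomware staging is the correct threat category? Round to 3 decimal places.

Multiply each prior by the joint likelihood of the indicator pattern:
  phishing callback: 0.24 × 0.68 × 0.45 × 0.24 = 0.017626
  insider misuse: 0.16 × 0.91 × 0.08 × 0.89 = 0.010367
  ransomware staging: 0.27 × 0.90 × 0.21 × 0.86 = 0.043886
  DNS tunneling: 0.10 × 0.21 × 0.77 × 0.28 = 0.0045276
  benign misconfiguration: 0.23 × 0.69 × 0.55 × 0.36 = 0.031423
The unnormalized weights sum to 0.10783.
P(ransomware staging | evidence) = 0.043886 / 0.10783 ≈ 0.407.

0.407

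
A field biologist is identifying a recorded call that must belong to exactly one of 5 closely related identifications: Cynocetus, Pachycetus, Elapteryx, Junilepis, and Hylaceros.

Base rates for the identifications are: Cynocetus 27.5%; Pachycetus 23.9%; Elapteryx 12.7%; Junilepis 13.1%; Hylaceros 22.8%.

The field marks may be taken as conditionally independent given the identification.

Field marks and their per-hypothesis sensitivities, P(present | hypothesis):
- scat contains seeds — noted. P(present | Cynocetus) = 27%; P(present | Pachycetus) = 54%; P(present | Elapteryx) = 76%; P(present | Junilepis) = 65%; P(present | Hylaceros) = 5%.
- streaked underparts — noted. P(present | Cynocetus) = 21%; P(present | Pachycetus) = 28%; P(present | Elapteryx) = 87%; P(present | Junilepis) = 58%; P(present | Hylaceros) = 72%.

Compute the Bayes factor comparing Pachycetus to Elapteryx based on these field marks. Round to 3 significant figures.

Joint likelihood of the field mark pattern under each hypothesis:
  Pachycetus: 0.54 × 0.28 = 0.1512
  Elapteryx: 0.76 × 0.87 = 0.6612
Bayes factor = 0.1512 / 0.6612 ≈ 0.229

0.229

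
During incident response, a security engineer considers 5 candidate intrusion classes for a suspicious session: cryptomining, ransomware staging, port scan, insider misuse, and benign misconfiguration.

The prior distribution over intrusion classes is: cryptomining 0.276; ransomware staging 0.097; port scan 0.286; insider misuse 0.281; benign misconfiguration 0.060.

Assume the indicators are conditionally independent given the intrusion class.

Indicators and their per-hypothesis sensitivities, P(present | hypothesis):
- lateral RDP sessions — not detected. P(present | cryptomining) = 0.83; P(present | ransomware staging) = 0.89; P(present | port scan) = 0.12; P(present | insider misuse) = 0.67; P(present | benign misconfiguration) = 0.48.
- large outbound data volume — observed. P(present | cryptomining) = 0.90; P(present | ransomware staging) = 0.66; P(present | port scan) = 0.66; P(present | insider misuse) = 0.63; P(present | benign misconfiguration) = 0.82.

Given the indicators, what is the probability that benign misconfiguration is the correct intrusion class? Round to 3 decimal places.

For each hypothesis, the unnormalized posterior weight is prior × product of the indicator likelihoods (using 1 − P(present | H) for each absent indicator):
  cryptomining: 0.276 × (1 − 0.83) × 0.90 = 0.042228
  ransomware staging: 0.097 × (1 − 0.89) × 0.66 = 0.0070422
  port scan: 0.286 × (1 − 0.12) × 0.66 = 0.16611
  insider misuse: 0.281 × (1 − 0.67) × 0.63 = 0.05842
  benign misconfiguration: 0.060 × (1 − 0.48) × 0.82 = 0.025584
Marginal likelihood of the evidence = 0.29938.
P(benign misconfiguration | evidence) = 0.025584 / 0.29938 ≈ 0.085.

0.085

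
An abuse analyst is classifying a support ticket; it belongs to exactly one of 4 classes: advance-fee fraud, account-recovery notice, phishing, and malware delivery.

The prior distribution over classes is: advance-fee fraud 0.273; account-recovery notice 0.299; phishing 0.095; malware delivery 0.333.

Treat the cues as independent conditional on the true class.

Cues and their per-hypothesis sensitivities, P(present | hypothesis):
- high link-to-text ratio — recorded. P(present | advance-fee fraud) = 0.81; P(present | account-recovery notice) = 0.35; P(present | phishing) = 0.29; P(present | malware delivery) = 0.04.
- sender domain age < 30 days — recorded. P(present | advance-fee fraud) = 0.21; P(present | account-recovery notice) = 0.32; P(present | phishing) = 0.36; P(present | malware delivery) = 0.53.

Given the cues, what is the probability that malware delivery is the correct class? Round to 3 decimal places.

0.073

For each hypothesis, the unnormalized posterior weight is prior × product of the cue likelihoods:
  advance-fee fraud: 0.273 × 0.81 × 0.21 = 0.046437
  account-recovery notice: 0.299 × 0.35 × 0.32 = 0.033488
  phishing: 0.095 × 0.29 × 0.36 = 0.009918
  malware delivery: 0.333 × 0.04 × 0.53 = 0.0070596
Normalizing constant Z = 0.046437 + 0.033488 + 0.009918 + 0.0070596 = 0.096903.
P(malware delivery | evidence) = 0.0070596 / 0.096903 ≈ 0.073.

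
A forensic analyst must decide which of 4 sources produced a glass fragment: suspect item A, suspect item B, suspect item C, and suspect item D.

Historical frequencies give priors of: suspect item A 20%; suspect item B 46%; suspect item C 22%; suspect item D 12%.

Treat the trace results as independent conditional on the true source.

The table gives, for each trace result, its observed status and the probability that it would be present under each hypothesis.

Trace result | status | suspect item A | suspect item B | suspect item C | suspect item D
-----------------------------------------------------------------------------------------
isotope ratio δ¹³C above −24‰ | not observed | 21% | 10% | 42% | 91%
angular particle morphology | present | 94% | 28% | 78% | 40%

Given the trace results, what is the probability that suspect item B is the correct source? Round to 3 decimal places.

0.315

Multiply each prior by the joint likelihood of the trace result pattern (using 1 − P(present | H) for each absent trace result):
  suspect item A: 0.20 × (1 − 0.21) × 0.94 = 0.14852
  suspect item B: 0.46 × (1 − 0.10) × 0.28 = 0.11592
  suspect item C: 0.22 × (1 − 0.42) × 0.78 = 0.099528
  suspect item D: 0.12 × (1 − 0.91) × 0.40 = 0.00432
The unnormalized weights sum to 0.36829.
P(suspect item B | evidence) = 0.11592 / 0.36829 ≈ 0.315.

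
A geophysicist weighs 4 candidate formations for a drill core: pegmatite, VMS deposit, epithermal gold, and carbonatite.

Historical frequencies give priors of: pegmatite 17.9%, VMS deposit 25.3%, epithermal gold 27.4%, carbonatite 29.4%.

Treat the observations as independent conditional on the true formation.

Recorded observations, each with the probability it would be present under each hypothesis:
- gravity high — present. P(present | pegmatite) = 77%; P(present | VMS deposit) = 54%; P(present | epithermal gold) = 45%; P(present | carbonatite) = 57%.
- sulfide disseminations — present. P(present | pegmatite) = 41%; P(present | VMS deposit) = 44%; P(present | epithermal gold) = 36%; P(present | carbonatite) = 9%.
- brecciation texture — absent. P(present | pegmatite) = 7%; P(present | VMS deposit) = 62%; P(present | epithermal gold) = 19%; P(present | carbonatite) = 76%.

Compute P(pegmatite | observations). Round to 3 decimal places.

0.457

By Bayes' rule with conditional independence, the unnormalized weight for each hypothesis is prior × ∏ likelihoods (using 1 − P(present | H) for each absent observation):
  pegmatite: 0.179 × 0.77 × 0.41 × (1 − 0.07) = 0.052555
  VMS deposit: 0.253 × 0.54 × 0.44 × (1 − 0.62) = 0.022843
  epithermal gold: 0.274 × 0.45 × 0.36 × (1 − 0.19) = 0.035954
  carbonatite: 0.294 × 0.57 × 0.09 × (1 − 0.76) = 0.0036197
The unnormalized weights sum to 0.11497.
P(pegmatite | evidence) = 0.052555 / 0.11497 ≈ 0.457.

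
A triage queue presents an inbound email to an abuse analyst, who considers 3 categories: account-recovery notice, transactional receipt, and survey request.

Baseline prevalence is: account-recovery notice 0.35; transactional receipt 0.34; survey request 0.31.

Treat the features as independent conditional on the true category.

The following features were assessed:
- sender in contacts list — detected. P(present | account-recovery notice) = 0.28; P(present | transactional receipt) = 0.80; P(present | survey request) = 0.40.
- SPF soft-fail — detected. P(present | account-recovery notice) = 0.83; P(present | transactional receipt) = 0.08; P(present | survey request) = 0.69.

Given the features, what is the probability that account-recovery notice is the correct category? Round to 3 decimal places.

0.431

Multiply each prior by the joint likelihood of the feature pattern:
  account-recovery notice: 0.35 × 0.28 × 0.83 = 0.08134
  transactional receipt: 0.34 × 0.80 × 0.08 = 0.02176
  survey request: 0.31 × 0.40 × 0.69 = 0.08556
Normalizing constant Z = 0.08134 + 0.02176 + 0.08556 = 0.18866.
P(account-recovery notice | evidence) = 0.08134 / 0.18866 ≈ 0.431.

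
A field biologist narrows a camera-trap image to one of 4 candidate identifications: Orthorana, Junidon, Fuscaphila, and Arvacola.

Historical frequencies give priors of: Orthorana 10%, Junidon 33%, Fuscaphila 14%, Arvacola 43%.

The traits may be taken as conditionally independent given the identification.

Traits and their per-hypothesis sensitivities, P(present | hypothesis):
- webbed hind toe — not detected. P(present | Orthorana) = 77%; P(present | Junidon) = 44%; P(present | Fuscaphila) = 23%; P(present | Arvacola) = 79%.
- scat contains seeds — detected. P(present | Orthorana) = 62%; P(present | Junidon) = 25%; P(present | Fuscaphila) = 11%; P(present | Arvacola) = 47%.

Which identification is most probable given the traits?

Multiply each prior by the joint likelihood of the trait pattern (using 1 − P(present | H) for each absent trait):
  Orthorana: 0.10 × (1 − 0.77) × 0.62 = 0.01426
  Junidon: 0.33 × (1 − 0.44) × 0.25 = 0.0462
  Fuscaphila: 0.14 × (1 − 0.23) × 0.11 = 0.011858
  Arvacola: 0.43 × (1 − 0.79) × 0.47 = 0.042441
Marginal likelihood of the evidence = 0.11476.
P(Orthorana | evidence) ≈ 0.01426 / 0.11476 ≈ 0.124
P(Junidon | evidence) ≈ 0.0462 / 0.11476 ≈ 0.403
P(Fuscaphila | evidence) ≈ 0.011858 / 0.11476 ≈ 0.103
P(Arvacola | evidence) ≈ 0.042441 / 0.11476 ≈ 0.370
The largest is 0.403, so Junidon is most probable.

Junidon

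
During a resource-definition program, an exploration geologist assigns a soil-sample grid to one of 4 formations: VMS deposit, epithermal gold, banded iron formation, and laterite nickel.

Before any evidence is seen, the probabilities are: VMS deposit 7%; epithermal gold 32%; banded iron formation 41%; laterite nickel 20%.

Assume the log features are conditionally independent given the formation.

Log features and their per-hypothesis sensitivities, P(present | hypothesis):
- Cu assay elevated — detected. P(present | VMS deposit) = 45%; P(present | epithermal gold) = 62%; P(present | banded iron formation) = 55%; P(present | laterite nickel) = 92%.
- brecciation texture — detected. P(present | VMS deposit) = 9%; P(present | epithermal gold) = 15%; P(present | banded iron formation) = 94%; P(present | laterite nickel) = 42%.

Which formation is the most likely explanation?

banded iron formation

Multiply each prior by the joint likelihood of the log feature pattern:
  VMS deposit: 0.07 × 0.45 × 0.09 = 0.002835
  epithermal gold: 0.32 × 0.62 × 0.15 = 0.02976
  banded iron formation: 0.41 × 0.55 × 0.94 = 0.21197
  laterite nickel: 0.20 × 0.92 × 0.42 = 0.07728
Marginal likelihood of the evidence = 0.32184.
P(VMS deposit | evidence) ≈ 0.002835 / 0.32184 ≈ 0.009
P(epithermal gold | evidence) ≈ 0.02976 / 0.32184 ≈ 0.092
P(banded iron formation | evidence) ≈ 0.21197 / 0.32184 ≈ 0.659
P(laterite nickel | evidence) ≈ 0.07728 / 0.32184 ≈ 0.240
The largest is 0.659, so banded iron formation is most probable.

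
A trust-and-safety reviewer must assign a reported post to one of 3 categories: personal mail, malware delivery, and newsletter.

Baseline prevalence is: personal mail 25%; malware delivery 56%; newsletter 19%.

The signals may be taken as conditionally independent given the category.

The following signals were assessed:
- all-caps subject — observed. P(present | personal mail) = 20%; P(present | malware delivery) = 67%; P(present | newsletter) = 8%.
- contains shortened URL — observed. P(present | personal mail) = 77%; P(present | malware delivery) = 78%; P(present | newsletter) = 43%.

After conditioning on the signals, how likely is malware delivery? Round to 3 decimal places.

Multiply each prior by the joint likelihood of the signal pattern:
  personal mail: 0.25 × 0.20 × 0.77 = 0.0385
  malware delivery: 0.56 × 0.67 × 0.78 = 0.29266
  newsletter: 0.19 × 0.08 × 0.43 = 0.006536
The unnormalized weights sum to 0.33769.
P(malware delivery | evidence) = 0.29266 / 0.33769 ≈ 0.867.

0.867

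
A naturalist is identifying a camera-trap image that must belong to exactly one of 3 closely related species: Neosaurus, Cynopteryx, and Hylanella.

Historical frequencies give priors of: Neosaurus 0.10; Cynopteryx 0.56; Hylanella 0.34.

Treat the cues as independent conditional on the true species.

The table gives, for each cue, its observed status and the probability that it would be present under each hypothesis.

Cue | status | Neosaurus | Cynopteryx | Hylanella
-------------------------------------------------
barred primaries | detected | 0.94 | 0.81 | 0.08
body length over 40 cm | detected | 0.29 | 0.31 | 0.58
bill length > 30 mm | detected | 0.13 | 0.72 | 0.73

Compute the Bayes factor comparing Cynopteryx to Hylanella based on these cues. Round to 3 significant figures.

The Bayes factor is the ratio of the joint likelihoods of the cue pattern under the two hypotheses.
  Cynopteryx: 0.81 × 0.31 × 0.72 = 0.18079
  Hylanella: 0.08 × 0.58 × 0.73 = 0.033872
Bayes factor = 0.18079 / 0.033872 ≈ 5.34

5.34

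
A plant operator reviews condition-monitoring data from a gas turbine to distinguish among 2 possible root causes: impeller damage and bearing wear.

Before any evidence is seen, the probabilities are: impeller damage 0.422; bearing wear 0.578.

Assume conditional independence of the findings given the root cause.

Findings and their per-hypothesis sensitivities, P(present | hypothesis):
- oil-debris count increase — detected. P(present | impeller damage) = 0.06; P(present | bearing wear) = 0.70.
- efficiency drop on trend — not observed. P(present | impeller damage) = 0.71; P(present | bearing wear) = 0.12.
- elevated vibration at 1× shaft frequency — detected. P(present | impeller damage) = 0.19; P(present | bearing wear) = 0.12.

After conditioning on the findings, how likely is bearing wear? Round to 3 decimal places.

0.968

Multiply each prior by the joint likelihood of the evidence pattern (using 1 − P(present | H) for each absent finding):
  impeller damage: 0.422 × 0.06 × (1 − 0.71) × 0.19 = 0.0013951
  bearing wear: 0.578 × 0.70 × (1 − 0.12) × 0.12 = 0.042726
Marginal likelihood of the evidence = 0.044121.
P(bearing wear | evidence) = 0.042726 / 0.044121 ≈ 0.968.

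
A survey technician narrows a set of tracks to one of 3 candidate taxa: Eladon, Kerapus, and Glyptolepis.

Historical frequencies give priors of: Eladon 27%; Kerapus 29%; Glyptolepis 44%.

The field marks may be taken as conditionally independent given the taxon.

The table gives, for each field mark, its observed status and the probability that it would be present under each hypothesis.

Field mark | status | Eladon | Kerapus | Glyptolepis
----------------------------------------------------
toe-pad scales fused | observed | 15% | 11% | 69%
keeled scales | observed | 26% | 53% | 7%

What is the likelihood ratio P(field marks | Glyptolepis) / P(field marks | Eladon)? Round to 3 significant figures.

The Bayes factor is the ratio of the joint likelihoods of the field mark pattern under the two hypotheses.
  Glyptolepis: 0.69 × 0.07 = 0.0483
  Eladon: 0.15 × 0.26 = 0.039
Bayes factor = 0.0483 / 0.039 ≈ 1.24

1.24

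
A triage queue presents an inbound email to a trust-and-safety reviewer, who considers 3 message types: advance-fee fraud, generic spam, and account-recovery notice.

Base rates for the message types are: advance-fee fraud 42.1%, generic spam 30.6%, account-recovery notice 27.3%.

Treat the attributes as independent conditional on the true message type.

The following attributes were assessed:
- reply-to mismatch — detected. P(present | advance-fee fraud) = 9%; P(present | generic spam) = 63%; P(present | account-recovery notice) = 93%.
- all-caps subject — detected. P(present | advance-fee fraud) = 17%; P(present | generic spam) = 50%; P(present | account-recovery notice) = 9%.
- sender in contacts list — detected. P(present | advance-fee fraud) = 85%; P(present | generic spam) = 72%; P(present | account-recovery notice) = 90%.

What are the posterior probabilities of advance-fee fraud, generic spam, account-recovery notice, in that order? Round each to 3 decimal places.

Multiply each prior by the joint likelihood of the attribute pattern:
  advance-fee fraud: 0.421 × 0.09 × 0.17 × 0.85 = 0.0054751
  generic spam: 0.306 × 0.63 × 0.50 × 0.72 = 0.069401
  account-recovery notice: 0.273 × 0.93 × 0.09 × 0.90 = 0.020565
The unnormalized weights sum to 0.095441.
P(advance-fee fraud | evidence) = 0.0054751 / 0.095441 ≈ 0.057
P(generic spam | evidence) = 0.069401 / 0.095441 ≈ 0.727
P(account-recovery notice | evidence) = 0.020565 / 0.095441 ≈ 0.215

0.057, 0.727, 0.215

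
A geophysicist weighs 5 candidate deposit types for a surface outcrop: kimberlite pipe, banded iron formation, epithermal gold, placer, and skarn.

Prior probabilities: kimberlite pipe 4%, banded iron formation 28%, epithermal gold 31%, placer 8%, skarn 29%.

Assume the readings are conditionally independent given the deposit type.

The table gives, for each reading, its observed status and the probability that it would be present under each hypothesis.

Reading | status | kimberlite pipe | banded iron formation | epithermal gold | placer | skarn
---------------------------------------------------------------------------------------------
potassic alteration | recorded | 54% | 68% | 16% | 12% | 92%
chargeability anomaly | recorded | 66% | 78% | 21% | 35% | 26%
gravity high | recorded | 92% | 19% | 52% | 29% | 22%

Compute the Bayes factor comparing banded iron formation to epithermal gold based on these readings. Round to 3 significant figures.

Joint likelihood of the reading pattern under each hypothesis:
  banded iron formation: 0.68 × 0.78 × 0.19 = 0.10078
  epithermal gold: 0.16 × 0.21 × 0.52 = 0.017472
Bayes factor = 0.10078 / 0.017472 ≈ 5.77

5.77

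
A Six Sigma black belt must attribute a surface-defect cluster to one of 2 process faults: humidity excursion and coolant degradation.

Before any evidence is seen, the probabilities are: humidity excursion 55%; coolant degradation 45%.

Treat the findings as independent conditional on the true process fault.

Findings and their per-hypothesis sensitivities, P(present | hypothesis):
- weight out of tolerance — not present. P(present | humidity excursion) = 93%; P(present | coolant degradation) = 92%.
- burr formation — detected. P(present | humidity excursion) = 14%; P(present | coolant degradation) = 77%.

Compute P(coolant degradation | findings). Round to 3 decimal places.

By Bayes' rule with conditional independence, the unnormalized weight for each hypothesis is prior × ∏ likelihoods (using 1 − P(present | H) for each absent finding):
  humidity excursion: 0.55 × (1 − 0.93) × 0.14 = 0.00539
  coolant degradation: 0.45 × (1 − 0.92) × 0.77 = 0.02772
The unnormalized weights sum to 0.03311.
P(coolant degradation | evidence) = 0.02772 / 0.03311 ≈ 0.837.

0.837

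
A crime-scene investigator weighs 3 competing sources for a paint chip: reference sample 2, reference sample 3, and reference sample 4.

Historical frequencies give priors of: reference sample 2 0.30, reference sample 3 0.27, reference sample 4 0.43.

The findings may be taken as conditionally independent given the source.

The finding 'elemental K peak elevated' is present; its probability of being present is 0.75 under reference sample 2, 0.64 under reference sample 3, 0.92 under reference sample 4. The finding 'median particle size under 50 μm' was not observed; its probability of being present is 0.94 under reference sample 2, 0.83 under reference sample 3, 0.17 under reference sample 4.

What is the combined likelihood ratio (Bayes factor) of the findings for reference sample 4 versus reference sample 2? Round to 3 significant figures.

Take the product of per-finding likelihoods under each hypothesis (using 1 − P(present | H) for each absent finding), then divide.
  reference sample 4: 0.92 × (1 − 0.17) = 0.7636
  reference sample 2: 0.75 × (1 − 0.94) = 0.045
Bayes factor = 0.7636 / 0.045 ≈ 17.0

17.0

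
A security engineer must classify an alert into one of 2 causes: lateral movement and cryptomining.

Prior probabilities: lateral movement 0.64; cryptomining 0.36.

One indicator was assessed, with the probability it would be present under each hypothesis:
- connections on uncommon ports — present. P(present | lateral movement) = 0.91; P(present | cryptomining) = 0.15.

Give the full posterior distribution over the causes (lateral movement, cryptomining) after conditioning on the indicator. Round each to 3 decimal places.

0.915, 0.085

Multiply each prior by the likelihood of the indicator:
  lateral movement: 0.64 × 0.91 = 0.5824
  cryptomining: 0.36 × 0.15 = 0.054
The unnormalized weights sum to 0.6364.
P(lateral movement | evidence) = 0.5824 / 0.6364 ≈ 0.915
P(cryptomining | evidence) = 0.054 / 0.6364 ≈ 0.085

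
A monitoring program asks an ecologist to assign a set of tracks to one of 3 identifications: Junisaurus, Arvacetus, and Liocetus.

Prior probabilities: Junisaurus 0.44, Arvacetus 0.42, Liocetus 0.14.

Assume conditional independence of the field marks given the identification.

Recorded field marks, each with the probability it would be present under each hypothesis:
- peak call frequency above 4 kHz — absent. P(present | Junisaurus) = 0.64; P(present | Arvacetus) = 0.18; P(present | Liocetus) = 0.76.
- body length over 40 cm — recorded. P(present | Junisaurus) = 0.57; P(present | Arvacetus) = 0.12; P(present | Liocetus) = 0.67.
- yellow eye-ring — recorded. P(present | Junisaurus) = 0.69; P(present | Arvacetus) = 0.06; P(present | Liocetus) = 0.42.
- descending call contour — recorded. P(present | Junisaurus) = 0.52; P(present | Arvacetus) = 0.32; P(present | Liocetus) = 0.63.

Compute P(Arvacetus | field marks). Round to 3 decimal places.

Multiply each prior by the joint likelihood of the field mark pattern (using 1 − P(present | H) for each absent field mark):
  Junisaurus: 0.44 × (1 − 0.64) × 0.57 × 0.69 × 0.52 = 0.032395
  Arvacetus: 0.42 × (1 − 0.18) × 0.12 × 0.06 × 0.32 = 0.0007935
  Liocetus: 0.14 × (1 − 0.76) × 0.67 × 0.42 × 0.63 = 0.0059567
The unnormalized weights sum to 0.039146.
P(Arvacetus | evidence) = 0.0007935 / 0.039146 ≈ 0.020.

0.020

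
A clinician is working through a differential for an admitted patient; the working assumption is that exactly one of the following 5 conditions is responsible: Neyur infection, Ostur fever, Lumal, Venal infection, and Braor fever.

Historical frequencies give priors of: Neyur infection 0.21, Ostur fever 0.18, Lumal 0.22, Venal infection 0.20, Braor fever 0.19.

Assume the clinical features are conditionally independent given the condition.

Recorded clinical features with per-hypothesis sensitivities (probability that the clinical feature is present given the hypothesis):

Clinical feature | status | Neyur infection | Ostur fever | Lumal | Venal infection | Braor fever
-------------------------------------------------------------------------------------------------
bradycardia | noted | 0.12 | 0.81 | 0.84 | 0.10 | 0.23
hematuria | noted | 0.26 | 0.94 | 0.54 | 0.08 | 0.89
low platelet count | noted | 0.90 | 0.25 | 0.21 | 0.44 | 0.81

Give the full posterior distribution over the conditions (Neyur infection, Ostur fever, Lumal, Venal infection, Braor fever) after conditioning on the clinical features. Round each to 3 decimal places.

By Bayes' rule with conditional independence, the unnormalized weight for each hypothesis is prior × ∏ likelihoods:
  Neyur infection: 0.21 × 0.12 × 0.26 × 0.90 = 0.0058968
  Ostur fever: 0.18 × 0.81 × 0.94 × 0.25 = 0.034263
  Lumal: 0.22 × 0.84 × 0.54 × 0.21 = 0.020956
  Venal infection: 0.20 × 0.10 × 0.08 × 0.44 = 0.000704
  Braor fever: 0.19 × 0.23 × 0.89 × 0.81 = 0.031503
The unnormalized weights sum to 0.093323.
P(Neyur infection | evidence) = 0.0058968 / 0.093323 ≈ 0.063
P(Ostur fever | evidence) = 0.034263 / 0.093323 ≈ 0.367
P(Lumal | evidence) = 0.020956 / 0.093323 ≈ 0.225
P(Venal infection | evidence) = 0.000704 / 0.093323 ≈ 0.008
P(Braor fever | evidence) = 0.031503 / 0.093323 ≈ 0.338

0.063, 0.367, 0.225, 0.008, 0.338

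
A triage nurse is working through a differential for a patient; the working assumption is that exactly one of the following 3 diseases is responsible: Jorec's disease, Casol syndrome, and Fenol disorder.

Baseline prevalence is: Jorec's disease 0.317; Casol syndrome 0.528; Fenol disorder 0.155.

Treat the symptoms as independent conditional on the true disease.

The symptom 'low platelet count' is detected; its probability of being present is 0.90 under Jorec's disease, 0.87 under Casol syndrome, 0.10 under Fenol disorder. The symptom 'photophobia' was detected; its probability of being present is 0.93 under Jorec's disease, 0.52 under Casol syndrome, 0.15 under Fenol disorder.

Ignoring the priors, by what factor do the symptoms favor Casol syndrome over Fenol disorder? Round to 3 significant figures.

The Bayes factor is the ratio of the joint likelihoods of the symptom pattern under the two hypotheses.
  Casol syndrome: 0.87 × 0.52 = 0.4524
  Fenol disorder: 0.10 × 0.15 = 0.015
Bayes factor = 0.4524 / 0.015 ≈ 30.2

30.2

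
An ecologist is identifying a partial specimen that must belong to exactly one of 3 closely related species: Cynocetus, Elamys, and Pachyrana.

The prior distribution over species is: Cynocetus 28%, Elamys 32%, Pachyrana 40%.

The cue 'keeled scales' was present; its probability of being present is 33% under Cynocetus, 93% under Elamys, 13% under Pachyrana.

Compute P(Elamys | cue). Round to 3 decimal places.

Multiply each prior by the likelihood of the cue:
  Cynocetus: 0.28 × 0.33 = 0.0924
  Elamys: 0.32 × 0.93 = 0.2976
  Pachyrana: 0.40 × 0.13 = 0.052
Marginal likelihood of the evidence = 0.442.
P(Elamys | evidence) = 0.2976 / 0.442 ≈ 0.673.

0.673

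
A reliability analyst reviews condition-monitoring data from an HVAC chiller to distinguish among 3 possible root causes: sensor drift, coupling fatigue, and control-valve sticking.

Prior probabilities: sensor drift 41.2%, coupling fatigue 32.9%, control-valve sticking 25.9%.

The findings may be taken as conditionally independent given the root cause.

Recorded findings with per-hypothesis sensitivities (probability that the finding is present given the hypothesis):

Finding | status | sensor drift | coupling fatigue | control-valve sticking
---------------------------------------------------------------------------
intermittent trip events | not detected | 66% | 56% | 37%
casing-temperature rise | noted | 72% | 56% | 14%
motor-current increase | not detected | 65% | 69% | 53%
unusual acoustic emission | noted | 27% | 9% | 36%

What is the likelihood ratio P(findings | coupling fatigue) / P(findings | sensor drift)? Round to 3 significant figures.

0.297

Take the product of per-finding likelihoods under each hypothesis (using 1 − P(present | H) for each absent finding), then divide.
  coupling fatigue: (1 − 0.56) × 0.56 × (1 − 0.69) × 0.09 = 0.0068746
  sensor drift: (1 − 0.66) × 0.72 × (1 − 0.65) × 0.27 = 0.023134
Bayes factor = 0.0068746 / 0.023134 ≈ 0.297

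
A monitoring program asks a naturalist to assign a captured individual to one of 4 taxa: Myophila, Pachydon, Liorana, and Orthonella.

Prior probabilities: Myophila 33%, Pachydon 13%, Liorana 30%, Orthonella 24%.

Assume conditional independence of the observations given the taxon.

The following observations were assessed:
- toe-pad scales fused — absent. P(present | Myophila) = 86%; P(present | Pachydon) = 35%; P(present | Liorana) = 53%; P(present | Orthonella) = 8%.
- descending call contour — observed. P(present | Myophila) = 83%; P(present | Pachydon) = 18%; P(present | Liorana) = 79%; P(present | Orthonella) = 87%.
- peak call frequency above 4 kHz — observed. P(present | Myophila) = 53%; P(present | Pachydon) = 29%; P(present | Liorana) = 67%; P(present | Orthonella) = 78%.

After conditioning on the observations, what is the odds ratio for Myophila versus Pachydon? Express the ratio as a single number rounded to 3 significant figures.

The normalizing constant cancels in an odds ratio, so compute prior × likelihood for the two hypotheses only (using 1 − P(present | H) for each absent observation):
  Myophila: 0.33 × (1 − 0.86) × 0.83 × 0.53 = 0.020323
  Pachydon: 0.13 × (1 − 0.35) × 0.18 × 0.29 = 0.0044109
Odds(Myophila : Pachydon) = 0.020323 / 0.0044109 ≈ 4.61.

4.61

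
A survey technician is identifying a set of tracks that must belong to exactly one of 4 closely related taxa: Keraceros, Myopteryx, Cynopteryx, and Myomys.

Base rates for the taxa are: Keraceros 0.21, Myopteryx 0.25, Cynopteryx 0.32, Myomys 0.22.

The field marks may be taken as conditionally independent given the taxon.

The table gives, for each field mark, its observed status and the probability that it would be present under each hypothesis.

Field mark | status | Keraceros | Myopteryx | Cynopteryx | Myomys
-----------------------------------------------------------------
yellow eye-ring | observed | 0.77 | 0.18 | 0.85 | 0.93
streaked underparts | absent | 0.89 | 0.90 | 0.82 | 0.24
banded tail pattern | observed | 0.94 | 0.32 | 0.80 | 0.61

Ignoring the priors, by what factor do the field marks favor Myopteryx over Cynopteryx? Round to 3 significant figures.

The Bayes factor is the ratio of the joint likelihoods of the field mark pattern under the two hypotheses (using 1 − P(present | H) for each absent field mark).
  Myopteryx: 0.18 × (1 − 0.90) × 0.32 = 0.00576
  Cynopteryx: 0.85 × (1 − 0.82) × 0.80 = 0.1224
Bayes factor = 0.00576 / 0.1224 ≈ 0.0471

0.0471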